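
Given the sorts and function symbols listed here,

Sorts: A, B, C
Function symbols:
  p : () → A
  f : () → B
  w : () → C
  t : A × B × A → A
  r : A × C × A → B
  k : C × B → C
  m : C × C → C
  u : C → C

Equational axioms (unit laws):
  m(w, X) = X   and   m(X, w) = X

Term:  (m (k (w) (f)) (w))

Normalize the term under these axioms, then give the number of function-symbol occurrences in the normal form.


1. (m (k (w) (f)) (w))  →  (k (w) (f))
normal form: (k (w) (f))

size = 3


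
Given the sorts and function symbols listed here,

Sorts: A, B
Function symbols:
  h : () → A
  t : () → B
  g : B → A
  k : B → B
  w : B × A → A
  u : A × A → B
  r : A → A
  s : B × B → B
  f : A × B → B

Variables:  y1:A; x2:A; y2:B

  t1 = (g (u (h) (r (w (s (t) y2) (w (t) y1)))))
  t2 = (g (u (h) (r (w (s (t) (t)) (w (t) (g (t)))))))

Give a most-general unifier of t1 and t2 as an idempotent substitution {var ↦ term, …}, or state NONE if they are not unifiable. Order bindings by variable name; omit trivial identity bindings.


{y1 ↦ (g (t)), y2 ↦ (t)}


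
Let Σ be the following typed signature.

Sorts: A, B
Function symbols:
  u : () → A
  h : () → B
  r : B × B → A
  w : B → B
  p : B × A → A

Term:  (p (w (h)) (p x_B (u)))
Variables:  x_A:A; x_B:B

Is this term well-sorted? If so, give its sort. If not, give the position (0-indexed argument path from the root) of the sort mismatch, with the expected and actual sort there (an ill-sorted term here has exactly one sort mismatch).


well-sorted; sort = A

    (h) : B
  (w (h)) : B
    x_B : B
    (u) : A
  (p x_B (u)) : A
(p (w (h)) (p x_B (u))) : A


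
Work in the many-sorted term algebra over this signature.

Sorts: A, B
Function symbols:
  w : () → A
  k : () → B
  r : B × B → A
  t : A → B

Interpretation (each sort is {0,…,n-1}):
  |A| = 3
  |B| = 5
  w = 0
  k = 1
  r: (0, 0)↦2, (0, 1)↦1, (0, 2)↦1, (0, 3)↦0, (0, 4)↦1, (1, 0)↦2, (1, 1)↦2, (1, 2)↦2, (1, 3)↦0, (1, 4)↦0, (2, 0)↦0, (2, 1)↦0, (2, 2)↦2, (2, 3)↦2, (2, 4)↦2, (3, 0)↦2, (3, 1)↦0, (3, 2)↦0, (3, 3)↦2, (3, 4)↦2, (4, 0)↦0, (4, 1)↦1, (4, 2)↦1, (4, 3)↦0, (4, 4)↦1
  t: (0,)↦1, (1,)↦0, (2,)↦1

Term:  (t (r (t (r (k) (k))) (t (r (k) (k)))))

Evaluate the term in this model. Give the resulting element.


value = 1

  k = 1
  k = 1
  (r (k) (k)) = r(1, 1) = 2
  (t (r (k) (k))) = t(2,) = 1
  k = 1
  k = 1
  (r (k) (k)) = r(1, 1) = 2
  (t (r (k) (k))) = t(2,) = 1
  (r (t (r (k) (k))) (t (r (k) (k)))) = r(1, 1) = 2
  (t (r (t (r (k) (k))) (t (r (k) (k))))) = t(2,) = 1


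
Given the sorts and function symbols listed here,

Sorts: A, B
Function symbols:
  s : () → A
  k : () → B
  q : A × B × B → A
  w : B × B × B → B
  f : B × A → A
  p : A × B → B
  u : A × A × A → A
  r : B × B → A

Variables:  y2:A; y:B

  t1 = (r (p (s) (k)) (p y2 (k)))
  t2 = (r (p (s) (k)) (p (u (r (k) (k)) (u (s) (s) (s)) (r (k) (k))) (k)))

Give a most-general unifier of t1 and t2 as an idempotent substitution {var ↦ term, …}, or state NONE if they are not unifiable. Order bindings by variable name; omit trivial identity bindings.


{y2 ↦ (u (r (k) (k)) (u (s) (s) (s)) (r (k) (k)))}


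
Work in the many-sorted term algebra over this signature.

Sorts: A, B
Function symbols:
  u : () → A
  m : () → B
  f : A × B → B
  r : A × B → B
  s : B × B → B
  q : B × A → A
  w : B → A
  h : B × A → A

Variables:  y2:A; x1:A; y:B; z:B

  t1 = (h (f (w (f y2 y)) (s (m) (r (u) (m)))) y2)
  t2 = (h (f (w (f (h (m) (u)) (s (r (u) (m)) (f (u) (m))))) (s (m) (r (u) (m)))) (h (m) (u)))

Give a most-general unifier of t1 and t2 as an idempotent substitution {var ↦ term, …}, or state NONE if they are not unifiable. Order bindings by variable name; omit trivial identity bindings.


{y ↦ (s (r (u) (m)) (f (u) (m))), y2 ↦ (h (m) (u))}


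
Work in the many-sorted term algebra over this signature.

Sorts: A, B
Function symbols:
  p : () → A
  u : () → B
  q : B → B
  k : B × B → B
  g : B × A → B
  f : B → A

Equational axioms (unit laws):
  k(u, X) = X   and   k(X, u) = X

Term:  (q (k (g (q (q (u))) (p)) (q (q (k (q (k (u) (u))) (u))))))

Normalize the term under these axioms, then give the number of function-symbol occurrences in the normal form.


size = 11

1. (q (k (g (q (q (u))) (p)) (q (q (k (q (k (u) (u))) (u))))))  →  (q (k (g (q (q (u))) (p)) (q (q (q (k (u) (u)))))))
2. (q (k (g (q (q (u))) (p)) (q (q (q (k (u) (u)))))))  →  (q (k (g (q (q (u))) (p)) (q (q (q (u))))))
normal form: (q (k (g (q (q (u))) (p)) (q (q (q (u))))))


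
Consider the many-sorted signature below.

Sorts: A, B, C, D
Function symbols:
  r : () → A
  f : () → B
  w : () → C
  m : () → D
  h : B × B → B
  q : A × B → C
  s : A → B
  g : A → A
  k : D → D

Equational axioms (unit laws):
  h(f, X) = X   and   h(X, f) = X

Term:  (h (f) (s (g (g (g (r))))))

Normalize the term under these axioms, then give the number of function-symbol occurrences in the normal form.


size = 5

1. (h (f) (s (g (g (g (r))))))  →  (s (g (g (g (r)))))
normal form: (s (g (g (g (r)))))


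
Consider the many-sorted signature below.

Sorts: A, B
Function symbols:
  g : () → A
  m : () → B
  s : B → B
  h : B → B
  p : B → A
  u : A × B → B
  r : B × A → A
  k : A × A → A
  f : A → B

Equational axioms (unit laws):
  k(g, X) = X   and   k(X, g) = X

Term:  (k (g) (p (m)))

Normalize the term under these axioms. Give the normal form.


1. (k (g) (p (m)))  →  (p (m))

normal form = (p (m))


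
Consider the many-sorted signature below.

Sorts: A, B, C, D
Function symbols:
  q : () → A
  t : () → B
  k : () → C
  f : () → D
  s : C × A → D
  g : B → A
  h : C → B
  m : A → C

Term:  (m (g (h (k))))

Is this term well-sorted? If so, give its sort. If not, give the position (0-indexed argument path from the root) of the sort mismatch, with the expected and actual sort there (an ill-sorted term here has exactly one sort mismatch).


      (k) : C
    (h (k)) : B
  (g (h (k))) : A
(m (g (h (k)))) : C

well-sorted; sort = C


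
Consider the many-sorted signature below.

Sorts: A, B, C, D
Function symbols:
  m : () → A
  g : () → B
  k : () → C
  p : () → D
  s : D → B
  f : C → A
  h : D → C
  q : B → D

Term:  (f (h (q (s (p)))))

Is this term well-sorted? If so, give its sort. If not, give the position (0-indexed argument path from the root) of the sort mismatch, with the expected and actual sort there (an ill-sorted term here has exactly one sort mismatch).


well-sorted; sort = A

        (p) : D
      (s (p)) : B
    (q (s (p))) : D
  (h (q (s (p)))) : C
(f (h (q (s (p))))) : A


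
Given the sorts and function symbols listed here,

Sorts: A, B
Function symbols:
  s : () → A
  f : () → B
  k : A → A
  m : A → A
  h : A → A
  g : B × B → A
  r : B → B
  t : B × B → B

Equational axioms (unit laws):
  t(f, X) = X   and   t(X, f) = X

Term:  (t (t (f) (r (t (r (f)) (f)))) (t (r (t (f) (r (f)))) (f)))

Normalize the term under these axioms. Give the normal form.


normal form = (t (r (r (f))) (r (r (f))))

1. (t (t (f) (r (t (r (f)) (f)))) (t (r (t (f) (r (f)))) (f)))  →  (t (r (t (r (f)) (f))) (t (r (t (f) (r (f)))) (f)))
2. (t (r (t (r (f)) (f))) (t (r (t (f) (r (f)))) (f)))  →  (t (r (r (f))) (t (r (t (f) (r (f)))) (f)))
3. (t (r (r (f))) (t (r (t (f) (r (f)))) (f)))  →  (t (r (r (f))) (r (t (f) (r (f)))))
4. (t (r (r (f))) (r (t (f) (r (f)))))  →  (t (r (r (f))) (r (r (f))))


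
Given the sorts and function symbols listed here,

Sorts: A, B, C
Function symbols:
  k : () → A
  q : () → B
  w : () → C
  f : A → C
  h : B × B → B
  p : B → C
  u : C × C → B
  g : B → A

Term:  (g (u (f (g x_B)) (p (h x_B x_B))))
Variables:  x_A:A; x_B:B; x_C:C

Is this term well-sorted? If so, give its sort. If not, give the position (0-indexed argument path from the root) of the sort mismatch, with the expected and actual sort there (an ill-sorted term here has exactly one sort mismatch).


well-sorted; sort = A

        x_B : B
      (g x_B) : A
    (f (g x_B)) : C
        x_B : B
        x_B : B
      (h x_B x_B) : B
    (p (h x_B x_B)) : C
  (u (f (g x_B)) (p (h x_B x_B))) : B
(g (u (f (g x_B)) (p (h x_B x_B)))) : A


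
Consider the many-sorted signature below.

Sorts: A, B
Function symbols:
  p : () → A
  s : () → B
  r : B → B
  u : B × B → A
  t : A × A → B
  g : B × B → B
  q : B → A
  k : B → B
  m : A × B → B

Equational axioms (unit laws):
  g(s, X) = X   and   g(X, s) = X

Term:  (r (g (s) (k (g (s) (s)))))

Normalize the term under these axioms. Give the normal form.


1. (r (g (s) (k (g (s) (s)))))  →  (r (k (g (s) (s))))
2. (r (k (g (s) (s))))  →  (r (k (s)))

normal form = (r (k (s)))


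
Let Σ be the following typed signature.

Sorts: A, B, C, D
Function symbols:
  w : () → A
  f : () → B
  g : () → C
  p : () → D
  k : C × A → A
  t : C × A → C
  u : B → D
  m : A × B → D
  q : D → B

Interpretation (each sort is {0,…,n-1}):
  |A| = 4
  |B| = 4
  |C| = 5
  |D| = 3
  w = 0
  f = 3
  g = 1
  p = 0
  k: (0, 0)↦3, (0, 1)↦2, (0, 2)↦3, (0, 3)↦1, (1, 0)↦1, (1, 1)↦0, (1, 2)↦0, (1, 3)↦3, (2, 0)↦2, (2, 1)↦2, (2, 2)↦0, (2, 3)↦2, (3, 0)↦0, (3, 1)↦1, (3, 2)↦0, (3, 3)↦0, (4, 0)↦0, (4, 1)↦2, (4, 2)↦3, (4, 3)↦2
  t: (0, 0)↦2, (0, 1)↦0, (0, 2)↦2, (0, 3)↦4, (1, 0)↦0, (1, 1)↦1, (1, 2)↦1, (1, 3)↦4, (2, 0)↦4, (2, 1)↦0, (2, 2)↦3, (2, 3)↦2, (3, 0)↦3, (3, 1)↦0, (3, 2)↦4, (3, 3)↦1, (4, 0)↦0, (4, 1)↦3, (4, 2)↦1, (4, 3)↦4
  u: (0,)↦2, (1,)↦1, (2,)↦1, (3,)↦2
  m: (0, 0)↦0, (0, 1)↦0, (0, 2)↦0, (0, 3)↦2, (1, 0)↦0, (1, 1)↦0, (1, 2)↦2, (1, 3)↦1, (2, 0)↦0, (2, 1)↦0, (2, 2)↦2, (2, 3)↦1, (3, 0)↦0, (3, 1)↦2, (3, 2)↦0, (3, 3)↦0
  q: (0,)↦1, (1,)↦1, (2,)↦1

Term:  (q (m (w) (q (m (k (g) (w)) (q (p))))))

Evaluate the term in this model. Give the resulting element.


  w = 0
  g = 1
  w = 0
  (k (g) (w)) = k(1, 0) = 1
  p = 0
  (q (p)) = q(0,) = 1
  (m (k (g) (w)) (q (p))) = m(1, 1) = 0
  (q (m (k (g) (w)) (q (p)))) = q(0,) = 1
  (m (w) (q (m (k (g) (w)) (q (p))))) = m(0, 1) = 0
  (q (m (w) (q (m (k (g) (w)) (q (p)))))) = q(0,) = 1

value = 1


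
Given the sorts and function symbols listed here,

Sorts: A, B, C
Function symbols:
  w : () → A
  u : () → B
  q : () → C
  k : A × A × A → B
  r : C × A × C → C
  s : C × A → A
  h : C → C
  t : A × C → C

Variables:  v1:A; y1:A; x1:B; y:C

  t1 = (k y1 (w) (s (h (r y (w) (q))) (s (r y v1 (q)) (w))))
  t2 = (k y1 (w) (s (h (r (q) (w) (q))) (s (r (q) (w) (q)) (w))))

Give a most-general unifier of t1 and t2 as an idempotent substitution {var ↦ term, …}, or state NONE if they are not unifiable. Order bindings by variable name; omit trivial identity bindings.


{v1 ↦ (w), y ↦ (q)}


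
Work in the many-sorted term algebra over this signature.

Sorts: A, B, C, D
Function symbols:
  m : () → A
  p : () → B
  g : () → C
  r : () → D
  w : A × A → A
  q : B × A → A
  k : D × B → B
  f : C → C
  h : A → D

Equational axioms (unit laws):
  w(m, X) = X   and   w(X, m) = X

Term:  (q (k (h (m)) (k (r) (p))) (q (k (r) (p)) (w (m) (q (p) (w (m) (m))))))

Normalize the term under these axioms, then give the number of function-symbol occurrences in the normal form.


1. (q (k (h (m)) (k (r) (p))) (q (k (r) (p)) (w (m) (q (p) (w (m) (m))))))  →  (q (k (h (m)) (k (r) (p))) (q (k (r) (p)) (q (p) (w (m) (m)))))
2. (q (k (h (m)) (k (r) (p))) (q (k (r) (p)) (q (p) (w (m) (m)))))  →  (q (k (h (m)) (k (r) (p))) (q (k (r) (p)) (q (p) (m))))
normal form: (q (k (h (m)) (k (r) (p))) (q (k (r) (p)) (q (p) (m))))

size = 14


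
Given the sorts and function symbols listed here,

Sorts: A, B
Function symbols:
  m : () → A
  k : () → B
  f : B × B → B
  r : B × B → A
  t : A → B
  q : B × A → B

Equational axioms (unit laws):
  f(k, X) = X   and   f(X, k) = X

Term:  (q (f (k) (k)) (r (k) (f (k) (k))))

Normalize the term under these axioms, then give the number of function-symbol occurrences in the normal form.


1. (q (f (k) (k)) (r (k) (f (k) (k))))  →  (q (k) (r (k) (f (k) (k))))
2. (q (k) (r (k) (f (k) (k))))  →  (q (k) (r (k) (k)))
normal form: (q (k) (r (k) (k)))

size = 5


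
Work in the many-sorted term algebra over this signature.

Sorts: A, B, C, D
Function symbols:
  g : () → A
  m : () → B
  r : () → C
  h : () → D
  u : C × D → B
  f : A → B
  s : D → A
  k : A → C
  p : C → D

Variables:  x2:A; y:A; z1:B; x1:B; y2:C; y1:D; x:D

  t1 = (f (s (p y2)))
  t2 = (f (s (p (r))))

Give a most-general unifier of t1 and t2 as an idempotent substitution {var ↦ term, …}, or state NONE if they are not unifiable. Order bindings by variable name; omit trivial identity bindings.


{y2 ↦ (r)}


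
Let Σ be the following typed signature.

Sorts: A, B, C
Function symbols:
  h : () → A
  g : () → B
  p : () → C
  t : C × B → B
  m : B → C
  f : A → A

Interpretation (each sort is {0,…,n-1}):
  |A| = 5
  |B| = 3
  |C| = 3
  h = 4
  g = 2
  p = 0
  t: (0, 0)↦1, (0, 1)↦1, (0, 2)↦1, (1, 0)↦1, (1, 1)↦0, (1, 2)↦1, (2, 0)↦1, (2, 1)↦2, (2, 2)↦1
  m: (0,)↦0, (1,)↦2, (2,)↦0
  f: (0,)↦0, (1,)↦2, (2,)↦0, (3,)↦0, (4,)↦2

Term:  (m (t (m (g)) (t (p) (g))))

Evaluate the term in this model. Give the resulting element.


value = 2

  g = 2
  (m (g)) = m(2,) = 0
  p = 0
  g = 2
  (t (p) (g)) = t(0, 2) = 1
  (t (m (g)) (t (p) (g))) = t(0, 1) = 1
  (m (t (m (g)) (t (p) (g)))) = m(1,) = 2


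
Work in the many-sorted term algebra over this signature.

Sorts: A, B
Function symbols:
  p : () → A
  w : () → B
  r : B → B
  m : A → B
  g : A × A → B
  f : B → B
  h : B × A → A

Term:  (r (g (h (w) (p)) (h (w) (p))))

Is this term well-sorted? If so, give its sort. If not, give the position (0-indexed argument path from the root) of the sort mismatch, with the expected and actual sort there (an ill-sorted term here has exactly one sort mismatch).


      (w) : B
      (p) : A
    (h (w) (p)) : A
      (w) : B
      (p) : A
    (h (w) (p)) : A
  (g (h (w) (p)) (h (w) (p))) : B
(r (g (h (w) (p)) (h (w) (p)))) : B

well-sorted; sort = B


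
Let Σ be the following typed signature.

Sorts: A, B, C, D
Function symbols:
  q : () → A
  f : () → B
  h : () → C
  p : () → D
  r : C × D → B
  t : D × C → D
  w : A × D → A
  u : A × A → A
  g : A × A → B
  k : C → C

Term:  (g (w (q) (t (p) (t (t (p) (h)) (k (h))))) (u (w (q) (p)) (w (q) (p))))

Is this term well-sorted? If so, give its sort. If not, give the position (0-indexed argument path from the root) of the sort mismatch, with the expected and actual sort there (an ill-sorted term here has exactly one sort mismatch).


    (q) : A
      (p) : D
          (p) : D
          (h) : C
        (t (p) (h)) : D
          (h) : C
        (k (h)) : C
      (t (t (p) (h)) (k (h))) : D
    (t (p) (t (t (p) (h)) (k (h)))) : ✗ arg 1 at [0, 1, 1] has sort D, expected C
      (q) : A
      (p) : D
    (w (q) (p)) : A
      (q) : A
      (p) : D
    (w (q) (p)) : A
  (u (w (q) (p)) (w (q) (p))) : A

ill-sorted at position [0, 1, 1]: expected C, got D


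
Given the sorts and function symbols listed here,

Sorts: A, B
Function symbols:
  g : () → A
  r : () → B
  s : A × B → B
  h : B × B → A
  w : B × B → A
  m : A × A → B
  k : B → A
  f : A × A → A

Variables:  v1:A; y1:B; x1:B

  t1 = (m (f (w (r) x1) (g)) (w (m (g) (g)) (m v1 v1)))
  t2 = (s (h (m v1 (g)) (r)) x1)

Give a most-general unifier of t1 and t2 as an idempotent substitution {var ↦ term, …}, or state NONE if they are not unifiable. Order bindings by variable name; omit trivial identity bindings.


NONE (not unifiable)

head clash or occurs-check failure — not unifiable


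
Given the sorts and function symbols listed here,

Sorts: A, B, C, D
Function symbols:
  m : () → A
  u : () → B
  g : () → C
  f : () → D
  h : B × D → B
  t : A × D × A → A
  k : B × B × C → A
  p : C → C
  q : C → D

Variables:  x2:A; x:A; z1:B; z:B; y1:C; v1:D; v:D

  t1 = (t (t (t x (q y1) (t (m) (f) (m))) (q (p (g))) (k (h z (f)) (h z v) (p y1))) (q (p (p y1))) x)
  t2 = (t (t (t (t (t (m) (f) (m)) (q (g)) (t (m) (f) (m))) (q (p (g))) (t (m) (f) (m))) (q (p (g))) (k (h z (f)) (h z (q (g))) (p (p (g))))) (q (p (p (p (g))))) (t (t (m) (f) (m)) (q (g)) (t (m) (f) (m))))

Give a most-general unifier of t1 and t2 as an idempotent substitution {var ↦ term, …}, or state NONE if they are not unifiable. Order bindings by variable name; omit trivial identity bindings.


{v ↦ (q (g)), x ↦ (t (t (m) (f) (m)) (q (g)) (t (m) (f) (m))), y1 ↦ (p (g))}


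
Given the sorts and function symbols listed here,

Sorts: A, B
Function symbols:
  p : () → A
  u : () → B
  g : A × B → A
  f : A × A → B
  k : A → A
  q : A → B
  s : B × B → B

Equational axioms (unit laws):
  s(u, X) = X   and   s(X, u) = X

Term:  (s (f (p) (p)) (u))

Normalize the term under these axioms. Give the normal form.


normal form = (f (p) (p))

1. (s (f (p) (p)) (u))  →  (f (p) (p))


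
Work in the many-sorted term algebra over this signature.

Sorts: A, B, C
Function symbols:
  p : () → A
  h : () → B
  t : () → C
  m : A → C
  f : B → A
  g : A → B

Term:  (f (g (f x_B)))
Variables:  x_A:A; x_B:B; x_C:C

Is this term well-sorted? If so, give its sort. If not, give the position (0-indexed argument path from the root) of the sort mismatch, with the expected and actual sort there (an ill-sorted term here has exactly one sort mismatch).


well-sorted; sort = A

      x_B : B
    (f x_B) : A
  (g (f x_B)) : B
(f (g (f x_B))) : A


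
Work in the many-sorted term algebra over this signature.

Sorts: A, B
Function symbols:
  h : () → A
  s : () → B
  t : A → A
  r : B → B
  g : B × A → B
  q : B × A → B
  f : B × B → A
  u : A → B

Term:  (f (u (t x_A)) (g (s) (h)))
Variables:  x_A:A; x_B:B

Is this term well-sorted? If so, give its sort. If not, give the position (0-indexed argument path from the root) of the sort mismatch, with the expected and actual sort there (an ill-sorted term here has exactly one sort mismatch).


      x_A : A
    (t x_A) : A
  (u (t x_A)) : B
    (s) : B
    (h) : A
  (g (s) (h)) : B
(f (u (t x_A)) (g (s) (h))) : A

well-sorted; sort = A


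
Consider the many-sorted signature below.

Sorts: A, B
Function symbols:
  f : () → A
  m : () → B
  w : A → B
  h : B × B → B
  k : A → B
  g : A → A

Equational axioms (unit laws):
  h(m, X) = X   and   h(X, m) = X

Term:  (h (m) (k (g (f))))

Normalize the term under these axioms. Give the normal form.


normal form = (k (g (f)))

1. (h (m) (k (g (f))))  →  (k (g (f)))


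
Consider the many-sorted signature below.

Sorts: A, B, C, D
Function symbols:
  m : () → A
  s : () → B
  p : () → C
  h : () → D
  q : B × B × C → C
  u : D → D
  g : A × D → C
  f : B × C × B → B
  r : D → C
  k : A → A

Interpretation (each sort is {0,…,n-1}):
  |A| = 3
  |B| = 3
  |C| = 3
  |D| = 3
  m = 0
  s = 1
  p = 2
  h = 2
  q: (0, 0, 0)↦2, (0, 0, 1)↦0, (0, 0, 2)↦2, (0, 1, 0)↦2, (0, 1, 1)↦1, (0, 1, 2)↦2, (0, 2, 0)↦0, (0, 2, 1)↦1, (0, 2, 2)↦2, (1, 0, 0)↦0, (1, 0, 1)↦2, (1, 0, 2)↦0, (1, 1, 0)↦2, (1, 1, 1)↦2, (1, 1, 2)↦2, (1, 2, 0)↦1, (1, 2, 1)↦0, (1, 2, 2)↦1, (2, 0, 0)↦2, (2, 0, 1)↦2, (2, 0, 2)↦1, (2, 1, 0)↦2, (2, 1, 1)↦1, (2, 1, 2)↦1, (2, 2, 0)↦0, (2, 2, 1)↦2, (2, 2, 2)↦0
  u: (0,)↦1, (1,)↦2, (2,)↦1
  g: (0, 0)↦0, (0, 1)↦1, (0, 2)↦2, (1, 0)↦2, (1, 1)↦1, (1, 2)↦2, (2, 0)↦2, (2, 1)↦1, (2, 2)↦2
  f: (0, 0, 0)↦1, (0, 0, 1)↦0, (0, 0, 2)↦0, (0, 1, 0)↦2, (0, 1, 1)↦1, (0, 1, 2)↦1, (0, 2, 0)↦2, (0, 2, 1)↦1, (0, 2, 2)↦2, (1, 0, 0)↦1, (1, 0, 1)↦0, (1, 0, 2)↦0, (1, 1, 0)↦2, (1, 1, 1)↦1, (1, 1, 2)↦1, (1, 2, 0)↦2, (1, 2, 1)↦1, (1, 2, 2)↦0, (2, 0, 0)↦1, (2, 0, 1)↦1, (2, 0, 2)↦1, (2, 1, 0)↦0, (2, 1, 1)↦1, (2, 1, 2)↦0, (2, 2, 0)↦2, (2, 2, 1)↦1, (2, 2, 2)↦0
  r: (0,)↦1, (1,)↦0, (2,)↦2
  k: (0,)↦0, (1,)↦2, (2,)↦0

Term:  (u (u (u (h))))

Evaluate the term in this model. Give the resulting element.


  h = 2
  (u (h)) = u(2,) = 1
  (u (u (h))) = u(1,) = 2
  (u (u (u (h)))) = u(2,) = 1

value = 1


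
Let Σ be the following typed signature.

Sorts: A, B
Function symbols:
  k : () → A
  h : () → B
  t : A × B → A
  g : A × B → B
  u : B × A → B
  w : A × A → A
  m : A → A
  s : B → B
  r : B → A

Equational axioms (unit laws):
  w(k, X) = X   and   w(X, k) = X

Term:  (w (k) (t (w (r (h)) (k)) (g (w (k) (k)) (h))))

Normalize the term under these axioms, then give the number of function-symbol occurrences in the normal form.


1. (w (k) (t (w (r (h)) (k)) (g (w (k) (k)) (h))))  →  (t (w (r (h)) (k)) (g (w (k) (k)) (h)))
2. (t (w (r (h)) (k)) (g (w (k) (k)) (h)))  →  (t (r (h)) (g (w (k) (k)) (h)))
3. (t (r (h)) (g (w (k) (k)) (h)))  →  (t (r (h)) (g (k) (h)))
normal form: (t (r (h)) (g (k) (h)))

size = 6


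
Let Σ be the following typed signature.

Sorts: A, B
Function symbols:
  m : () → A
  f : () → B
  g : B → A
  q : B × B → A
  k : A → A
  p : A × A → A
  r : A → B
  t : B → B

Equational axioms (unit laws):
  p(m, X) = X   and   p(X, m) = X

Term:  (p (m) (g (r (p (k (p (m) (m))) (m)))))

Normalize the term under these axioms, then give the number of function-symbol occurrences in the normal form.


1. (p (m) (g (r (p (k (p (m) (m))) (m)))))  →  (g (r (p (k (p (m) (m))) (m))))
2. (g (r (p (k (p (m) (m))) (m))))  →  (g (r (k (p (m) (m)))))
3. (g (r (k (p (m) (m)))))  →  (g (r (k (m))))
normal form: (g (r (k (m))))

size = 4


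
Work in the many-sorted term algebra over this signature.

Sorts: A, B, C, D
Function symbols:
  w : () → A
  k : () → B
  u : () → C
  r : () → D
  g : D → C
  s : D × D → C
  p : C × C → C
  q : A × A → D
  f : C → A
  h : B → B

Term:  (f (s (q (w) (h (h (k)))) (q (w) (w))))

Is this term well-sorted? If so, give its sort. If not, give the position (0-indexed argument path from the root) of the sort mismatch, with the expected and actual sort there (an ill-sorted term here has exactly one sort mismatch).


ill-sorted at position [0, 0, 1]: expected A, got B

      (w) : A
          (k) : B
        (h (k)) : B
      (h (h (k))) : B
    (q (w) (h (h (k)))) : ✗ arg 1 at [0, 0, 1] has sort B, expected A
      (w) : A
      (w) : A
    (q (w) (w)) : D


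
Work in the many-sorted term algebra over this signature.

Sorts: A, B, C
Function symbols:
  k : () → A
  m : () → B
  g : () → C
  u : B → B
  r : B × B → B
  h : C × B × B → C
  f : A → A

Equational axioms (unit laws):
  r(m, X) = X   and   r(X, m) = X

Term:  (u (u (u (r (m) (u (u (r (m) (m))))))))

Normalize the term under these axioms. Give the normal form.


1. (u (u (u (r (m) (u (u (r (m) (m))))))))  →  (u (u (u (u (u (r (m) (m)))))))
2. (u (u (u (u (u (r (m) (m)))))))  →  (u (u (u (u (u (m))))))

normal form = (u (u (u (u (u (m))))))


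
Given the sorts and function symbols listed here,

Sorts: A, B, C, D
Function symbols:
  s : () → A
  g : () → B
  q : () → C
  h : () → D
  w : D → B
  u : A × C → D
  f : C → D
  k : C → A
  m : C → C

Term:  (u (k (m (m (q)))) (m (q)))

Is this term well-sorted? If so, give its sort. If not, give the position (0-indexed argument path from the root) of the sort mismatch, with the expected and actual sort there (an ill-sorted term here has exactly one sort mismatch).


        (q) : C
      (m (q)) : C
    (m (m (q))) : C
  (k (m (m (q)))) : A
    (q) : C
  (m (q)) : C
(u (k (m (m (q)))) (m (q))) : D

well-sorted; sort = D


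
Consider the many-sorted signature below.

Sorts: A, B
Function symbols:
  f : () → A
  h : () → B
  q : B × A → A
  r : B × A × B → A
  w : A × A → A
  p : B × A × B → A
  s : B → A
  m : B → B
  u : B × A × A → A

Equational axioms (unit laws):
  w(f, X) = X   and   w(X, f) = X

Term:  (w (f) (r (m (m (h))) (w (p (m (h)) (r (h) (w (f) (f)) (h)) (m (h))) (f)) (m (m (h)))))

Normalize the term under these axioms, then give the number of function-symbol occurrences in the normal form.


1. (w (f) (r (m (m (h))) (w (p (m (h)) (r (h) (w (f) (f)) (h)) (m (h))) (f)) (m (m (h)))))  →  (r (m (m (h))) (w (p (m (h)) (r (h) (w (f) (f)) (h)) (m (h))) (f)) (m (m (h))))
2. (r (m (m (h))) (w (p (m (h)) (r (h) (w (f) (f)) (h)) (m (h))) (f)) (m (m (h))))  →  (r (m (m (h))) (p (m (h)) (r (h) (w (f) (f)) (h)) (m (h))) (m (m (h))))
3. (r (m (m (h))) (p (m (h)) (r (h) (w (f) (f)) (h)) (m (h))) (m (m (h))))  →  (r (m (m (h))) (p (m (h)) (r (h) (f) (h)) (m (h))) (m (m (h))))
normal form: (r (m (m (h))) (p (m (h)) (r (h) (f) (h)) (m (h))) (m (m (h))))

size = 16


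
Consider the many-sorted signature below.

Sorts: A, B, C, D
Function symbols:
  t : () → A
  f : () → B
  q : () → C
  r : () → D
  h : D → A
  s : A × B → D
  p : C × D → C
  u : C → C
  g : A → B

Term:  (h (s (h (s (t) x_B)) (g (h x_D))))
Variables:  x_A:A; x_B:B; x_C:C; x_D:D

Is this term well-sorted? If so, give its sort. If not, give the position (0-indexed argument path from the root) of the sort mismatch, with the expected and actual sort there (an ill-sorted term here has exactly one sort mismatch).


        (t) : A
        x_B : B
      (s (t) x_B) : D
    (h (s (t) x_B)) : A
        x_D : D
      (h x_D) : A
    (g (h x_D)) : B
  (s (h (s (t) x_B)) (g (h x_D))) : D
(h (s (h (s (t) x_B)) (g (h x_D)))) : A

well-sorted; sort = A


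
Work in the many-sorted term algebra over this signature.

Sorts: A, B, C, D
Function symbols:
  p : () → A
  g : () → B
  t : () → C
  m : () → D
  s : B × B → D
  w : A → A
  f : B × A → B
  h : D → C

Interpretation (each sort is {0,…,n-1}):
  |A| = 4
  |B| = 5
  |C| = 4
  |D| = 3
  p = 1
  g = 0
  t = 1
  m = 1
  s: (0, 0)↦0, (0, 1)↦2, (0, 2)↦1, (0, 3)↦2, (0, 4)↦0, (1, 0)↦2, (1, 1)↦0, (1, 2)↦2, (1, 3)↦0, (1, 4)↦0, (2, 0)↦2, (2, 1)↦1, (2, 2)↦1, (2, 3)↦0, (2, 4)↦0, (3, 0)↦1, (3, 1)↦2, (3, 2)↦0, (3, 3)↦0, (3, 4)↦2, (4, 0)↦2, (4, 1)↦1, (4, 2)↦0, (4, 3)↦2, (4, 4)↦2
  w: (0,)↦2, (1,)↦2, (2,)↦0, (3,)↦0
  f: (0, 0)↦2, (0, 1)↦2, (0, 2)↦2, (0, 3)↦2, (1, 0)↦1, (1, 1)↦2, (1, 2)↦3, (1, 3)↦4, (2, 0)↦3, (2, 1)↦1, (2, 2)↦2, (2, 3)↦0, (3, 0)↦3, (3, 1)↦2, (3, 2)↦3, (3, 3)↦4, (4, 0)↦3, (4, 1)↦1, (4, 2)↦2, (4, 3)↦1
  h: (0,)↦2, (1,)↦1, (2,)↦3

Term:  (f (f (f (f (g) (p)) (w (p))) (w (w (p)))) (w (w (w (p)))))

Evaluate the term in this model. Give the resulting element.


value = 3

  g = 0
  p = 1
  (f (g) (p)) = f(0, 1) = 2
  p = 1
  (w (p)) = w(1,) = 2
  (f (f (g) (p)) (w (p))) = f(2, 2) = 2
  p = 1
  (w (p)) = w(1,) = 2
  (w (w (p))) = w(2,) = 0
  (f (f (f (g) (p)) (w (p))) (w (w (p)))) = f(2, 0) = 3
  p = 1
  (w (p)) = w(1,) = 2
  (w (w (p))) = w(2,) = 0
  (w (w (w (p)))) = w(0,) = 2
  (f (f (f (f (g) (p)) (w (p))) (w (w (p)))) (w (w (w (p))))) = f(3, 2) = 3


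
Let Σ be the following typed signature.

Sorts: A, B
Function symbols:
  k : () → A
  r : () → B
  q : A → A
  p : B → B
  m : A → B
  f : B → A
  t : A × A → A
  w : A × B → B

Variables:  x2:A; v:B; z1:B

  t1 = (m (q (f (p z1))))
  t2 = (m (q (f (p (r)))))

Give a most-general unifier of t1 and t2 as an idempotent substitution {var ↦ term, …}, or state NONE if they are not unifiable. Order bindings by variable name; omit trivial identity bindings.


{z1 ↦ (r)}


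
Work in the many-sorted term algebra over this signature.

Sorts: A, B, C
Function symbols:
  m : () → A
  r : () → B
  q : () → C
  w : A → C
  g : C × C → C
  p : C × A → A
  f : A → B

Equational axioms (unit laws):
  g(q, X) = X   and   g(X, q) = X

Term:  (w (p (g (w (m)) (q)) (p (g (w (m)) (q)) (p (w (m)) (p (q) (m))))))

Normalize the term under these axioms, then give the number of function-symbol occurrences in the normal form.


size = 13

1. (w (p (g (w (m)) (q)) (p (g (w (m)) (q)) (p (w (m)) (p (q) (m))))))  →  (w (p (w (m)) (p (g (w (m)) (q)) (p (w (m)) (p (q) (m))))))
2. (w (p (w (m)) (p (g (w (m)) (q)) (p (w (m)) (p (q) (m))))))  →  (w (p (w (m)) (p (w (m)) (p (w (m)) (p (q) (m))))))
normal form: (w (p (w (m)) (p (w (m)) (p (w (m)) (p (q) (m))))))


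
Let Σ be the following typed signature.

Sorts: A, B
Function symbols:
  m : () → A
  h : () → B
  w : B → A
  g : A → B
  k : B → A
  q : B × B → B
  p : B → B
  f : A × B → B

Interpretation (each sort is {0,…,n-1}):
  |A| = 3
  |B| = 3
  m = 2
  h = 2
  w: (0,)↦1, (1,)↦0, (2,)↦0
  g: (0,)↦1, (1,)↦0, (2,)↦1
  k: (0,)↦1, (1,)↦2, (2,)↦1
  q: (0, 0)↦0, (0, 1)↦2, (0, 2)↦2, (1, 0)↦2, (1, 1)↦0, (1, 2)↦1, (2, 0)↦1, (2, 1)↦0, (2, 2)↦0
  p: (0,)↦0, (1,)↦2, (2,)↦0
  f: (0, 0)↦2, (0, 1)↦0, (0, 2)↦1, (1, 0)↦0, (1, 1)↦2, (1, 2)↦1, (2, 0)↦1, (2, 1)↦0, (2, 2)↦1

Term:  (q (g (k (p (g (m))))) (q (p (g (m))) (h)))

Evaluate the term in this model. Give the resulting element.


  m = 2
  (g (m)) = g(2,) = 1
  (p (g (m))) = p(1,) = 2
  (k (p (g (m)))) = k(2,) = 1
  (g (k (p (g (m))))) = g(1,) = 0
  m = 2
  (g (m)) = g(2,) = 1
  (p (g (m))) = p(1,) = 2
  h = 2
  (q (p (g (m))) (h)) = q(2, 2) = 0
  (q (g (k (p (g (m))))) (q (p (g (m))) (h))) = q(0, 0) = 0

value = 0


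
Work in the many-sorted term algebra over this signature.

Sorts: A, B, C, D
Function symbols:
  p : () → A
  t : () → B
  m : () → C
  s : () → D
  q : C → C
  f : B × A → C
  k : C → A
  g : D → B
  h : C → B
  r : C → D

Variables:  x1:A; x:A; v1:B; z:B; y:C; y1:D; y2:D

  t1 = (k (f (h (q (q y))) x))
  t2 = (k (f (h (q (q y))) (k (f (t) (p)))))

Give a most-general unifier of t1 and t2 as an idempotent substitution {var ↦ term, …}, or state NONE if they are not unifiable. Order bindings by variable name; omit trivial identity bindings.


{x ↦ (k (f (t) (p)))}


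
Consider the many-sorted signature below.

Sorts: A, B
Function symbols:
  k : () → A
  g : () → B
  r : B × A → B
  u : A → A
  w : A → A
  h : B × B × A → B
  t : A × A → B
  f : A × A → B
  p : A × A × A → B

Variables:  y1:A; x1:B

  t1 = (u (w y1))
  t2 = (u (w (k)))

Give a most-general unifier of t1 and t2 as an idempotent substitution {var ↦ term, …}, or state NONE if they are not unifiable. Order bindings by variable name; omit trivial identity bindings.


{y1 ↦ (k)}


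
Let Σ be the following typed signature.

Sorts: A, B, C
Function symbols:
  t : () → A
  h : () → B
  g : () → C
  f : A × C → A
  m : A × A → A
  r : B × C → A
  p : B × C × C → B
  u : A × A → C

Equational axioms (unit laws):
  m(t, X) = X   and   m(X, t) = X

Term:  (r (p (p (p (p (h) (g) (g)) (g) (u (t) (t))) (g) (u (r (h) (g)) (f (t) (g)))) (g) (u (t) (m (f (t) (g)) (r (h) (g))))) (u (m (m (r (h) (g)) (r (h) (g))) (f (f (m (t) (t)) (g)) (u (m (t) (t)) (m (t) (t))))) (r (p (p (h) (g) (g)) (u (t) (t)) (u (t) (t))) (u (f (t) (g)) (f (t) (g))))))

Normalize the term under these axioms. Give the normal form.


normal form = (r (p (p (p (p (h) (g) (g)) (g) (u (t) (t))) (g) (u (r (h) (g)) (f (t) (g)))) (g) (u (t) (m (f (t) (g)) (r (h) (g))))) (u (m (m (r (h) (g)) (r (h) (g))) (f (f (t) (g)) (u (t) (t)))) (r (p (p (h) (g) (g)) (u (t) (t)) (u (t) (t))) (u (f (t) (g)) (f (t) (g))))))

1. (r (p (p (p (p (h) (g) (g)) (g) (u (t) (t))) (g) (u (r (h) (g)) (f (t) (g)))) (g) (u (t) (m (f (t) (g)) (r (h) (g))))) (u (m (m (r (h) (g)) (r (h) (g))) (f (f (m (t) (t)) (g)) (u (m (t) (t)) (m (t) (t))))) (r (p (p (h) (g) (g)) (u (t) (t)) (u (t) (t))) (u (f (t) (g)) (f (t) (g))))))  →  (r (p (p (p (p (h) (g) (g)) (g) (u (t) (t))) (g) (u (r (h) (g)) (f (t) (g)))) (g) (u (t) (m (f (t) (g)) (r (h) (g))))) (u (m (m (r (h) (g)) (r (h) (g))) (f (f (t) (g)) (u (m (t) (t)) (m (t) (t))))) (r (p (p (h) (g) (g)) (u (t) (t)) (u (t) (t))) (u (f (t) (g)) (f (t) (g))))))
2. (r (p (p (p (p (h) (g) (g)) (g) (u (t) (t))) (g) (u (r (h) (g)) (f (t) (g)))) (g) (u (t) (m (f (t) (g)) (r (h) (g))))) (u (m (m (r (h) (g)) (r (h) (g))) (f (f (t) (g)) (u (m (t) (t)) (m (t) (t))))) (r (p (p (h) (g) (g)) (u (t) (t)) (u (t) (t))) (u (f (t) (g)) (f (t) (g))))))  →  (r (p (p (p (p (h) (g) (g)) (g) (u (t) (t))) (g) (u (r (h) (g)) (f (t) (g)))) (g) (u (t) (m (f (t) (g)) (r (h) (g))))) (u (m (m (r (h) (g)) (r (h) (g))) (f (f (t) (g)) (u (t) (m (t) (t))))) (r (p (p (h) (g) (g)) (u (t) (t)) (u (t) (t))) (u (f (t) (g)) (f (t) (g))))))
3. (r (p (p (p (p (h) (g) (g)) (g) (u (t) (t))) (g) (u (r (h) (g)) (f (t) (g)))) (g) (u (t) (m (f (t) (g)) (r (h) (g))))) (u (m (m (r (h) (g)) (r (h) (g))) (f (f (t) (g)) (u (t) (m (t) (t))))) (r (p (p (h) (g) (g)) (u (t) (t)) (u (t) (t))) (u (f (t) (g)) (f (t) (g))))))  →  (r (p (p (p (p (h) (g) (g)) (g) (u (t) (t))) (g) (u (r (h) (g)) (f (t) (g)))) (g) (u (t) (m (f (t) (g)) (r (h) (g))))) (u (m (m (r (h) (g)) (r (h) (g))) (f (f (t) (g)) (u (t) (t)))) (r (p (p (h) (g) (g)) (u (t) (t)) (u (t) (t))) (u (f (t) (g)) (f (t) (g))))))


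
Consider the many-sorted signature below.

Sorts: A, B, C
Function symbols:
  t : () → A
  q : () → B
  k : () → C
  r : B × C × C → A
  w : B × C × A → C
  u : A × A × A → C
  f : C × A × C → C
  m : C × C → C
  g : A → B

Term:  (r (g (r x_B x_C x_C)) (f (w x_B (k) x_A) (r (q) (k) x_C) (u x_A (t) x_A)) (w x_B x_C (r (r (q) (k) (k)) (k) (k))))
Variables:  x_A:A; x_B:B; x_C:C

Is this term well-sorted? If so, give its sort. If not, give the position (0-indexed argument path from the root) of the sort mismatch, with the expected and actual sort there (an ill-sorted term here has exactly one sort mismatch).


ill-sorted at position [2, 2, 0]: expected B, got A

      x_B : B
      x_C : C
      x_C : C
    (r x_B x_C x_C) : A
  (g (r x_B x_C x_C)) : B
      x_B : B
      (k) : C
      x_A : A
    (w x_B (k) x_A) : C
      (q) : B
      (k) : C
      x_C : C
    (r (q) (k) x_C) : A
      x_A : A
      (t) : A
      x_A : A
    (u x_A (t) x_A) : C
  (f (w x_B (k) x_A) (r (q) (k) x_C) (u x_A (t) x_A)) : C
    x_B : B
    x_C : C
        (q) : B
        (k) : C
        (k) : C
      (r (q) (k) (k)) : A
      (k) : C
      (k) : C
    (r (r (q) (k) (k)) (k) (k)) : ✗ arg 0 at [2, 2, 0] has sort A, expected B


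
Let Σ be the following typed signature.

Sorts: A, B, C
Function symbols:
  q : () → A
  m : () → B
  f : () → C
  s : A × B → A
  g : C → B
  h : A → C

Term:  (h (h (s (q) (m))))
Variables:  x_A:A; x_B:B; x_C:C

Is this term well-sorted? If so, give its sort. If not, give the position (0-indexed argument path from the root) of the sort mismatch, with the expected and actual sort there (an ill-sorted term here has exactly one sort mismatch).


ill-sorted at position [0]: expected A, got C

      (q) : A
      (m) : B
    (s (q) (m)) : A
  (h (s (q) (m))) : C
(h (h (s (q) (m)))) : ✗ arg 0 at [0] has sort C, expected A


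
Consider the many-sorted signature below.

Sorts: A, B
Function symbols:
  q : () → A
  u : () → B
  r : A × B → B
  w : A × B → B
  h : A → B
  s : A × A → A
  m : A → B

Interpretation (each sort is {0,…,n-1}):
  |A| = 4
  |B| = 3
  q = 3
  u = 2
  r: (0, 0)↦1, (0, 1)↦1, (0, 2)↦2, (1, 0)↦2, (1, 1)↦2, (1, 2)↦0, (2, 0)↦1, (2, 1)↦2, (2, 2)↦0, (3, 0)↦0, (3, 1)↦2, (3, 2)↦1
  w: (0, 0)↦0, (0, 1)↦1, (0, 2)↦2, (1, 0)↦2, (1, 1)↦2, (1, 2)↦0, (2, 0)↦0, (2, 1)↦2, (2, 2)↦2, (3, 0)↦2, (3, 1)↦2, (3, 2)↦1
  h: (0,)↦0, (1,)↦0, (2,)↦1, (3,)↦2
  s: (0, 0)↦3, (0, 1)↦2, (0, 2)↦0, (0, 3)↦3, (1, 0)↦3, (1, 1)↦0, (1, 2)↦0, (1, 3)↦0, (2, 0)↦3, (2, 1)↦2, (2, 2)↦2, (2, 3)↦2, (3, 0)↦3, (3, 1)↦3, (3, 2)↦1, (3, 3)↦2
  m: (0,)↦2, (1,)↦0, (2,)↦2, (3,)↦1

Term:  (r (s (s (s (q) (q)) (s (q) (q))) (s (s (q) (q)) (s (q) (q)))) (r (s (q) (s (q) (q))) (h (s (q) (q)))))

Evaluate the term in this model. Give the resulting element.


  q = 3
  q = 3
  (s (q) (q)) = s(3, 3) = 2
  q = 3
  q = 3
  (s (q) (q)) = s(3, 3) = 2
  (s (s (q) (q)) (s (q) (q))) = s(2, 2) = 2
  q = 3
  q = 3
  (s (q) (q)) = s(3, 3) = 2
  q = 3
  q = 3
  (s (q) (q)) = s(3, 3) = 2
  (s (s (q) (q)) (s (q) (q))) = s(2, 2) = 2
  (s (s (s (q) (q)) (s (q) (q))) (s (s (q) (q)) (s (q) (q)))) = s(2, 2) = 2
  q = 3
  q = 3
  q = 3
  (s (q) (q)) = s(3, 3) = 2
  (s (q) (s (q) (q))) = s(3, 2) = 1
  q = 3
  q = 3
  (s (q) (q)) = s(3, 3) = 2
  (h (s (q) (q))) = h(2,) = 1
  (r (s (q) (s (q) (q))) (h (s (q) (q)))) = r(1, 1) = 2
  (r (s (s (s (q) (q)) (s (q) (q))) (s (s (q) (q)) (s (q) (q)))) (r (s (q) (s (q) (q))) (h (s (q) (q))))) = r(2, 2) = 0

value = 0


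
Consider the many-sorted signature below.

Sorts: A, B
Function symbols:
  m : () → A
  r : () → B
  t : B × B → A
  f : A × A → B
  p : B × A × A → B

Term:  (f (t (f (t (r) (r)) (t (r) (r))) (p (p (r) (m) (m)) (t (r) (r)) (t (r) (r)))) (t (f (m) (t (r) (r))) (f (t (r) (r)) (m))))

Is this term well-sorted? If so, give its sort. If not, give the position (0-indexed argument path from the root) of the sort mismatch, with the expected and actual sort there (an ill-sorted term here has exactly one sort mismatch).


        (r) : B
        (r) : B
      (t (r) (r)) : A
        (r) : B
        (r) : B
      (t (r) (r)) : A
    (f (t (r) (r)) (t (r) (r))) : B
        (r) : B
        (m) : A
        (m) : A
      (p (r) (m) (m)) : B
        (r) : B
        (r) : B
      (t (r) (r)) : A
        (r) : B
        (r) : B
      (t (r) (r)) : A
    (p (p (r) (m) (m)) (t (r) (r)) (t (r) (r))) : B
  (t (f (t (r) (r)) (t (r) (r))) (p (p (r) (m) (m)) (t (r) (r)) (t (r) (r)))) : A
      (m) : A
        (r) : B
        (r) : B
      (t (r) (r)) : A
    (f (m) (t (r) (r))) : B
        (r) : B
        (r) : B
      (t (r) (r)) : A
      (m) : A
    (f (t (r) (r)) (m)) : B
  (t (f (m) (t (r) (r))) (f (t (r) (r)) (m))) : A
(f (t (f (t (r) (r)) (t (r) (r))) (p (p (r) (m) (m)) (t (r) (r)) (t (r) (r)))) (t (f (m) (t (r) (r))) (f (t (r) (r)) (m)))) : B

well-sorted; sort = B


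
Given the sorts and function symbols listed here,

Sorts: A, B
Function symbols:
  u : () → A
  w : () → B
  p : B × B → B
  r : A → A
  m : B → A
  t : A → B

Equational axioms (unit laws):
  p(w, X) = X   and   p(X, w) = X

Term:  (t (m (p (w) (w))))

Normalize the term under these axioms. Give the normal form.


normal form = (t (m (w)))

1. (t (m (p (w) (w))))  →  (t (m (w)))


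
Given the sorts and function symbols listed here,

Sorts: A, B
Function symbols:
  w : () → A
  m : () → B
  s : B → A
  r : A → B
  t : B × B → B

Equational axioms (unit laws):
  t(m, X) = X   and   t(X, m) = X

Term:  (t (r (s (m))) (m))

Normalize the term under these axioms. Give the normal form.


1. (t (r (s (m))) (m))  →  (r (s (m)))

normal form = (r (s (m)))


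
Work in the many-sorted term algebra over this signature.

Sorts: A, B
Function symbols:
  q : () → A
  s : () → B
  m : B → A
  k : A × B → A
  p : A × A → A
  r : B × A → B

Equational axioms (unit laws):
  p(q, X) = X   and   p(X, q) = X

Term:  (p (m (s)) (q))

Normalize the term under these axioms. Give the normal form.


1. (p (m (s)) (q))  →  (m (s))

normal form = (m (s))


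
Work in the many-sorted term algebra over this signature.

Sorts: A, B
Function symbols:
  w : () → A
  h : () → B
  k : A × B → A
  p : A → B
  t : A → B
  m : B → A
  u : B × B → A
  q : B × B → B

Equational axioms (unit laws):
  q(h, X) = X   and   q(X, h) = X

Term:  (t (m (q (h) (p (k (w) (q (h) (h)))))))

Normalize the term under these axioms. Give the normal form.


1. (t (m (q (h) (p (k (w) (q (h) (h)))))))  →  (t (m (p (k (w) (q (h) (h))))))
2. (t (m (p (k (w) (q (h) (h))))))  →  (t (m (p (k (w) (h)))))

normal form = (t (m (p (k (w) (h)))))


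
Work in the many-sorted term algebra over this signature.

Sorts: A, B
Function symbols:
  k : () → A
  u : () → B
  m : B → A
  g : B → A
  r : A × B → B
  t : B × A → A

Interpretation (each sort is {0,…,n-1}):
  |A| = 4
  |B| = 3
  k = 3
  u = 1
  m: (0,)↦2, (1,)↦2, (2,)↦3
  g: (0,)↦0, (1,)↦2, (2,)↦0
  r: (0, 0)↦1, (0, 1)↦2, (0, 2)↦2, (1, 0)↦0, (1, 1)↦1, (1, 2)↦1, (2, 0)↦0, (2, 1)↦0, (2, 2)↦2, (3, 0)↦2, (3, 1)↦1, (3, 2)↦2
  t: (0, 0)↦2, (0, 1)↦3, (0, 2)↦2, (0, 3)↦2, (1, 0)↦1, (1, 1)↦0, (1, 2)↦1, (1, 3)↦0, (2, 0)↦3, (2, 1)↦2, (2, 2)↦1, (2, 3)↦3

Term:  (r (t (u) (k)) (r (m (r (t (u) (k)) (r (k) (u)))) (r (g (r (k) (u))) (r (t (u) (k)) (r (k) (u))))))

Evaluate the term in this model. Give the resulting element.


value = 2

  u = 1
  k = 3
  (t (u) (k)) = t(1, 3) = 0
  u = 1
  k = 3
  (t (u) (k)) = t(1, 3) = 0
  k = 3
  u = 1
  (r (k) (u)) = r(3, 1) = 1
  (r (t (u) (k)) (r (k) (u))) = r(0, 1) = 2
  (m (r (t (u) (k)) (r (k) (u)))) = m(2,) = 3
  k = 3
  u = 1
  (r (k) (u)) = r(3, 1) = 1
  (g (r (k) (u))) = g(1,) = 2
  u = 1
  k = 3
  (t (u) (k)) = t(1, 3) = 0
  k = 3
  u = 1
  (r (k) (u)) = r(3, 1) = 1
  (r (t (u) (k)) (r (k) (u))) = r(0, 1) = 2
  (r (g (r (k) (u))) (r (t (u) (k)) (r (k) (u)))) = r(2, 2) = 2
  (r (m (r (t (u) (k)) (r (k) (u)))) (r (g (r (k) (u))) (r (t (u) (k)) (r (k) (u))))) = r(3, 2) = 2
  (r (t (u) (k)) (r (m (r (t (u) (k)) (r (k) (u)))) (r (g (r (k) (u))) (r (t (u) (k)) (r (k) (u)))))) = r(0, 2) = 2
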